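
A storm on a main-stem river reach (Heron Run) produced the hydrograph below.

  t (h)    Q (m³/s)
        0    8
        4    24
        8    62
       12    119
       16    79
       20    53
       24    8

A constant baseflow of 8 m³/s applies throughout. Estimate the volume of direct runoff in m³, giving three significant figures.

V ≈ 4.28 × 10^6 m³

Direct-runoff ordinates (Q − Q_b): 0.0, 16.0, 54.0, 111.0, 71.0, 45.0, 0.0 m³/s.
ΣQ_DR = 297.0 m³/s.
With Δt = 4 h = 14400 s, V = ΣQ_DR · Δt = 297.0 × 14400 = 4.28 × 10^6 m³.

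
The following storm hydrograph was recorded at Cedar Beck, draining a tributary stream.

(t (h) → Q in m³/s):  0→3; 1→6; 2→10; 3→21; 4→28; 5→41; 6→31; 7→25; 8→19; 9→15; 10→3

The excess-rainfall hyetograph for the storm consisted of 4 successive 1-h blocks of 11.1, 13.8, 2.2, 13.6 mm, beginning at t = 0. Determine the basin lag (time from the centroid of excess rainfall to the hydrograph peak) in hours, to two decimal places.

t_L ≈ 3.05 h

Centroid of excess rainfall: t_c = Σ P_i·t̄_i / ΣP_i = 1.9496 h (block centres at 0.5, 1.5, 2.5, 3.5 h).
Hydrograph peak occurs at t = 5 h, so basin lag t_L = 5 − 1.9496 = 3.05 h.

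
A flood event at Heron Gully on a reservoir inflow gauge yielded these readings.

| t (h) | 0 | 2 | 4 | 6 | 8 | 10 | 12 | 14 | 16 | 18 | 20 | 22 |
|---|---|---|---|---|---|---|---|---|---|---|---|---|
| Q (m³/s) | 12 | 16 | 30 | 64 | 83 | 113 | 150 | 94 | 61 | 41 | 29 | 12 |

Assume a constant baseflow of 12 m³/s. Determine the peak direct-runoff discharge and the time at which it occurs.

Subtracting baseflow gives direct-runoff ordinates: 0.0, 4.0, 18.0, 52.0, 71.0, 101.0, 138.0, 82.0, 49.0, 29.0, 17.0, 0.0 m³/s.
The maximum is 138.0 m³/s, occurring at the reading for t = 12 h.

Q_p = 138.0 m³/s at t = 12 h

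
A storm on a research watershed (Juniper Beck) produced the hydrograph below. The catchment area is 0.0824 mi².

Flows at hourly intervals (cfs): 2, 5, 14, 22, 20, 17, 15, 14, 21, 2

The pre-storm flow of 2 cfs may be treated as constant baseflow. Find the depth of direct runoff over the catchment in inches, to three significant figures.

Direct runoff: 0.0, 3.0, 12.0, 20.0, 18.0, 15.0, 13.0, 12.0, 19.0, 0.0 cfs; ΣQ_DR = 112.0 cfs.
V = ΣQ_DR · Δt = 112.0 × 3600 s = 4.032 × 10^5 ft³.
Over A = 0.0824 mi², depth = V / A = 2.11 in.

d ≈ 2.11 in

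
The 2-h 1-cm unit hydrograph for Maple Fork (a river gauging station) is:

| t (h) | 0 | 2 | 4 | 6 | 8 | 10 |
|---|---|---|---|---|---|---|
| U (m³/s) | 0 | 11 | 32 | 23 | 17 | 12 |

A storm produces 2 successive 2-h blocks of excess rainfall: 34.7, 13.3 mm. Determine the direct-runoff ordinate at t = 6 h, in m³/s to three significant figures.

Q ≈ 122 m³/s

By discrete convolution, Q_j = Σ (P_i / 10 mm) · U_{j−i}.
At t = 6 h (j=3): Q = (34.7/10)·23 + (13.3/10)·32 = 122 m³/s.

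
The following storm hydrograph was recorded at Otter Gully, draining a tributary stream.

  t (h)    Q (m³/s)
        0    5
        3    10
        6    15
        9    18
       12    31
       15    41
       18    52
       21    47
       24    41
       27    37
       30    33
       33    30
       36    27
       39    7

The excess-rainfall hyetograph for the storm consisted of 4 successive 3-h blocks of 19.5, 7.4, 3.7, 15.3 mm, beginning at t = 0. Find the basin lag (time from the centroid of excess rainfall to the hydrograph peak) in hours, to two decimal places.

Centroid of excess rainfall: t_c = Σ P_i·t̄_i / ΣP_i = 5.4673 h (block centres at 1.5, 4.5, 7.5, 10.5 h).
Hydrograph peak occurs at t = 18 h, so basin lag t_L = 18 − 5.4673 = 12.53 h.

t_L ≈ 12.53 h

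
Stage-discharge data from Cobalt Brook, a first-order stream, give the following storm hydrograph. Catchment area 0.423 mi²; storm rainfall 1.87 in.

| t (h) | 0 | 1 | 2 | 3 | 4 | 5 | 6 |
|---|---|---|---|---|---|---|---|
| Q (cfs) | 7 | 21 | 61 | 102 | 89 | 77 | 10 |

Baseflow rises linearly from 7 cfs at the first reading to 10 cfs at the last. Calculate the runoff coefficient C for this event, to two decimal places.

C ≈ 0.60

ΣQ_DR = 307.5 cfs; V = ΣQ_DR·Δt = 1.107 × 10^6 ft³.
Runoff depth d = V / A = 1.126 in.
C = d / P = 1.126 / 1.87 = 0.60.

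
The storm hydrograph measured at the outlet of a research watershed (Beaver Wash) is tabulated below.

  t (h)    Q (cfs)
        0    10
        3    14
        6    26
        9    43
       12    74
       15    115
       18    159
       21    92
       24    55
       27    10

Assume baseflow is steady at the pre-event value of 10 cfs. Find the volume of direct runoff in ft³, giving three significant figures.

Direct-runoff ordinates (Q − Q_b): 0.0, 4.0, 16.0, 33.0, 64.0, 105.0, 149.0, 82.0, 45.0, 0.0 cfs.
ΣQ_DR = 498.0 cfs.
With Δt = 3 h = 10800 s, V = ΣQ_DR · Δt = 498.0 × 10800 = 5.38 × 10^6 ft³.

V ≈ 5.38 × 10^6 ft³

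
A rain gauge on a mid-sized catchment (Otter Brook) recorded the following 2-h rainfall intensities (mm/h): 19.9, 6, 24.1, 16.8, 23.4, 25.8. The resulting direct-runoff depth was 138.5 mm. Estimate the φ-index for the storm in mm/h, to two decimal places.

φ ≈ 8.15 mm/h

Only the 5 blocks with intensity above φ contribute runoff: 19.9, 24.1, 16.8, 23.4, 25.8 mm/h.
Σ(I−φ)·Δt = d  ⇒  (19.9+24.1+16.8+23.4+25.8 − 5φ)·2 = 138.5
φ = (110.0 − 138.5/2) / 5 = 8.15 mm/h.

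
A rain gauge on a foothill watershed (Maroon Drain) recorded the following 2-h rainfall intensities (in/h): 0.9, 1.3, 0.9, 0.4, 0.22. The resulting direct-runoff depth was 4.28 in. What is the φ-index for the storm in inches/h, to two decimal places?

Only the 4 blocks with intensity above φ contribute runoff: 0.9, 1.3, 0.9, 0.4 in/h.
Σ(I−φ)·Δt = d  ⇒  (0.9+1.3+0.9+0.4 − 4φ)·2 = 4.28
φ = (3.500 − 4.28/2) / 4 = 0.34 in/h.

φ ≈ 0.34 in/h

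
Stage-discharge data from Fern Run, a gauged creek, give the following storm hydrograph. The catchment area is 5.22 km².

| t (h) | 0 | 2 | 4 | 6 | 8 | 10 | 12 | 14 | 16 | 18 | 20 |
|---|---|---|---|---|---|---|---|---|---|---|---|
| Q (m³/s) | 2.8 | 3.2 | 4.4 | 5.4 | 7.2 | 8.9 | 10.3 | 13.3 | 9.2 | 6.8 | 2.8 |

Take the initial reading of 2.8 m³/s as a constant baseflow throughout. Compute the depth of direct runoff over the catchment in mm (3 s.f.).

d ≈ 60.0 mm

Direct runoff: 0.0, 0.4, 1.6, 2.6, 4.4, 6.1, 7.5, 10.5, 6.4, 4.0, 0.0 m³/s; ΣQ_DR = 43.50 m³/s.
V = ΣQ_DR · Δt = 43.50 × 7200 s = 3.132 × 10^5 m³.
Over A = 5.22 km², depth = V / A = 60.0 mm.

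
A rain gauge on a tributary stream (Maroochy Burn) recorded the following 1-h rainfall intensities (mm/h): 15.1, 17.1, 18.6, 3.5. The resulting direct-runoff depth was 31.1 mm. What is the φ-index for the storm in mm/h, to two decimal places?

φ ≈ 6.57 mm/h

Only the 3 blocks with intensity above φ contribute runoff: 15.1, 17.1, 18.6 mm/h.
Σ(I−φ)·Δt = d  ⇒  (15.1+17.1+18.6 − 3φ)·1 = 31.1
φ = (50.80 − 31.1/1) / 3 = 6.57 mm/h.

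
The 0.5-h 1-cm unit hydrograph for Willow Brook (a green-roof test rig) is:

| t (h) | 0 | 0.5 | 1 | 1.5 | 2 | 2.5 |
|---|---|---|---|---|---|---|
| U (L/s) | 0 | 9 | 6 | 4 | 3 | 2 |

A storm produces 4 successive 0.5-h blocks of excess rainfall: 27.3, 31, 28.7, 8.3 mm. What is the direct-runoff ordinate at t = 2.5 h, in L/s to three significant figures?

By discrete convolution, Q_j = Σ (P_i / 10 mm) · U_{j−i}.
At t = 2.5 h (j=5): Q = (27.3/10)·2 + (31/10)·3 + (28.7/10)·4 + (8.3/10)·6 = 31.2 L/s.

Q ≈ 31.2 L/s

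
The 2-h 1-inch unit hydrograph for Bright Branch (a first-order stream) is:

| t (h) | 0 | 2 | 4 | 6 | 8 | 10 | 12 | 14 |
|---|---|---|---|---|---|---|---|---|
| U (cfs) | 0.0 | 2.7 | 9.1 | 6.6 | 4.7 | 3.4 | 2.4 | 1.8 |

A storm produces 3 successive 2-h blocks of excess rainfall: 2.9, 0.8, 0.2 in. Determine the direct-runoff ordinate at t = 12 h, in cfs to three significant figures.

Q ≈ 10.6 cfs

By discrete convolution, Q_j = Σ (P_i / 1 in) · U_{j−i}.
At t = 12 h (j=6): Q = (2.9/1)·2.4 + (0.8/1)·3.4 + (0.2/1)·4.7 = 10.6 cfs.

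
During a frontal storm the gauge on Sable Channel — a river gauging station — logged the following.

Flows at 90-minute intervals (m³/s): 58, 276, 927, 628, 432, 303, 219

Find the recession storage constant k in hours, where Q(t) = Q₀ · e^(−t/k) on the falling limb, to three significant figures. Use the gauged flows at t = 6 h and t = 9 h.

On the falling limb, Q drops from 432 to 219 m³/s between t = 6 h and t = 9 h (Δt = 3 h).
k = −Δt / ln(Q₂/Q₁) = −3 / ln(219/432) = 4.42 h.

k ≈ 4.42 h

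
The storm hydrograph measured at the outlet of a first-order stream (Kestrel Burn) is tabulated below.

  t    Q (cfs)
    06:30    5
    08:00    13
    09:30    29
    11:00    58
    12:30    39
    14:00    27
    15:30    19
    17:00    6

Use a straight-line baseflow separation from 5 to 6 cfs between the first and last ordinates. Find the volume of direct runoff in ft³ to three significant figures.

V ≈ 8.21 × 10^5 ft³

Direct-runoff ordinates (Q − Q_b): 0.00, 7.86, 23.71, 52.57, 33.43, 21.29, 13.14, 0.00 cfs.
ΣQ_DR = 152.0 cfs.
With Δt = 1.5 h = 5400 s, V = ΣQ_DR · Δt = 152.0 × 5400 = 8.21 × 10^5 ft³.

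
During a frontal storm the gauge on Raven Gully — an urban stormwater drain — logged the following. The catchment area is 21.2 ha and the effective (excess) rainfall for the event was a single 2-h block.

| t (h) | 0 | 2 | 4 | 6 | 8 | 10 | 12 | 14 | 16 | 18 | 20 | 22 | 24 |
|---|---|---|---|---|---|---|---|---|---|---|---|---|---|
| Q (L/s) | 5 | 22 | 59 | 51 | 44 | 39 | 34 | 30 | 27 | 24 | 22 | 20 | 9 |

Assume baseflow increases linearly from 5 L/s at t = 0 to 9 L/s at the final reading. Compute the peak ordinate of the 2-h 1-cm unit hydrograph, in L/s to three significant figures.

U_p ≈ 53.2 L/s

Direct runoff: 0.00, 16.67, 53.33, 45.00, 37.67, 32.33, 27.00, 22.67, 19.33, 16.00, 13.67, 11.33, 0.00 L/s; ΣQ_DR = 295.0 L/s, peak = 53.33 L/s.
Runoff depth d = ΣQ_DR·Δt / A = 295.0 × 7200 / (21.2 ha) = 10.02 mm.
The 1-cm UH is the DRH scaled by (10 mm)/d, so U_p = 53.33 × 10/10.02 = 53.2 L/s.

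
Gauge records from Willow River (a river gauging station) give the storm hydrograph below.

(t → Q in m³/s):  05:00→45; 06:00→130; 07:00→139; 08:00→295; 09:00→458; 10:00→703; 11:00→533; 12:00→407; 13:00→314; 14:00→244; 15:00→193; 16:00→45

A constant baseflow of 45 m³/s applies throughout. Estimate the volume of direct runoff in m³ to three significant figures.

Direct-runoff ordinates (Q − Q_b): 0.0, 85.0, 94.0, 250.0, 413.0, 658.0, 488.0, 362.0, 269.0, 199.0, 148.0, 0.0 m³/s.
ΣQ_DR = 2966 m³/s.
With Δt = 1 h = 3600 s, V = ΣQ_DR · Δt = 2966 × 3600 = 1.07 × 10^7 m³.

V ≈ 1.07 × 10^7 m³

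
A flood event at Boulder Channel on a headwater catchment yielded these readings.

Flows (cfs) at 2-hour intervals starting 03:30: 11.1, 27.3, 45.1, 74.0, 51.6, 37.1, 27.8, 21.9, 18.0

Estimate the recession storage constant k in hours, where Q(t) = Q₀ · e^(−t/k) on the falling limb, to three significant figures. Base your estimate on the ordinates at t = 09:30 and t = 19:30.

On the falling limb, Q drops from 74.0 to 18.0 cfs between t = 09:30 and t = 19:30 (Δt = 10 h).
k = −Δt / ln(Q₂/Q₁) = −10 / ln(18.0/74.0) = 7.07 h.

k ≈ 7.07 h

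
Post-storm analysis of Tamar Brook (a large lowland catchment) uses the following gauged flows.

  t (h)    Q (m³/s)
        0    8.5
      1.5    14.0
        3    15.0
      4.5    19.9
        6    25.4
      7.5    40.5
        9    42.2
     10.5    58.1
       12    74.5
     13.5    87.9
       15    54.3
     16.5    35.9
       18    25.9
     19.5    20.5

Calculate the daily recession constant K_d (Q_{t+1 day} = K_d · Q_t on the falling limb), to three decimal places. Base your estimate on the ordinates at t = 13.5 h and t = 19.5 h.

K_d ≈ 0.003

Between t = 13.5 h and t = 19.5 h the flow falls from 87.9 to 20.5 m³/s over 4×1.5 h = 6 h.
Per-interval ratio K = (20.5/87.9)^(1/4) = 0.6949; K_d = K^(24/1.5) = 0.003.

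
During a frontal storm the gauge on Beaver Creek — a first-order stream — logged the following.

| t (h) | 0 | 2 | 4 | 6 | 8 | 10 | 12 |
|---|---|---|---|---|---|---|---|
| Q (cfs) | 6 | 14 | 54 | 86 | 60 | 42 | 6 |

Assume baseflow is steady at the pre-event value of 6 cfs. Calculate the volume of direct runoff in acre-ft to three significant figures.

Direct-runoff ordinates (Q − Q_b): 0.0, 8.0, 48.0, 80.0, 54.0, 36.0, 0.0 cfs.
ΣQ_DR = 226.0 cfs.
With Δt = 2 h = 7200 s, V = ΣQ_DR · Δt = 226.0 × 7200 = 1.63 × 10^6 ft³ = 37.4 acre-ft.

V ≈ 37.4 acre-ft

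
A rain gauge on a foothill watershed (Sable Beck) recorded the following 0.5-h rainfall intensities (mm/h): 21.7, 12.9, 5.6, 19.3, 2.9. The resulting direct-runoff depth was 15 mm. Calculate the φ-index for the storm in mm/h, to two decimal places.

φ ≈ 7.97 mm/h

Only the 3 blocks with intensity above φ contribute runoff: 21.7, 12.9, 19.3 mm/h.
Σ(I−φ)·Δt = d  ⇒  (21.7+12.9+19.3 − 3φ)·0.5 = 15
φ = (53.90 − 15/0.5) / 3 = 7.97 mm/h.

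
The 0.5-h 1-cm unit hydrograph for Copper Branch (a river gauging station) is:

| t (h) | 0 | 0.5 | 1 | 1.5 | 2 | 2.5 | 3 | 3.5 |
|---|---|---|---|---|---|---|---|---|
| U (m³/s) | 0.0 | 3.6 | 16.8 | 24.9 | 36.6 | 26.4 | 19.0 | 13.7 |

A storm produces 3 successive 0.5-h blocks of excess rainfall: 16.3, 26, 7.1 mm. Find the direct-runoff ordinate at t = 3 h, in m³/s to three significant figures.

Q ≈ 126 m³/s

By discrete convolution, Q_j = Σ (P_i / 10 mm) · U_{j−i}.
At t = 3 h (j=6): Q = (16.3/10)·19.0 + (26/10)·26.4 + (7.1/10)·36.6 = 126 m³/s.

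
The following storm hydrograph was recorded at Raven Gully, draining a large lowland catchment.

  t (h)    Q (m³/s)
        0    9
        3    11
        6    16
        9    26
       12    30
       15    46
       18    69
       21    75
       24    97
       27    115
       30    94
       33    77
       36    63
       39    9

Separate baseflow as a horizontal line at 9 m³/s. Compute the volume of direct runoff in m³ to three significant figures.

Direct-runoff ordinates (Q − Q_b): 0.0, 2.0, 7.0, 17.0, 21.0, 37.0, 60.0, 66.0, 88.0, 106.0, 85.0, 68.0, 54.0, 0.0 m³/s.
ΣQ_DR = 611.0 m³/s.
With Δt = 3 h = 10800 s, V = ΣQ_DR · Δt = 611.0 × 10800 = 6.60 × 10^6 m³.

V ≈ 6.60 × 10^6 m³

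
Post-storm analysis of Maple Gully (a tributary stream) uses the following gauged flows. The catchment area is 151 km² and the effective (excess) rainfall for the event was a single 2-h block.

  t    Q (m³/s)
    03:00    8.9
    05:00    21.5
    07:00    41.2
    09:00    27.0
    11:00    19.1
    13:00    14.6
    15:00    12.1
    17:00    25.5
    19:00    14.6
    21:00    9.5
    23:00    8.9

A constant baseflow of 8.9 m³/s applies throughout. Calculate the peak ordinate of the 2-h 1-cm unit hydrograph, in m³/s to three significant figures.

U_p ≈ 64.5 m³/s

Direct runoff: 0.0, 12.6, 32.3, 18.1, 10.2, 5.7, 3.2, 16.6, 5.7, 0.6, 0.0 m³/s; ΣQ_DR = 105.0 m³/s, peak = 32.3 m³/s.
Runoff depth d = ΣQ_DR·Δt / A = 105.0 × 7200 / (151 km²) = 5.007 mm.
The 1-cm UH is the DRH scaled by (10 mm)/d, so U_p = 32.3 × 10/5.007 = 64.5 m³/s.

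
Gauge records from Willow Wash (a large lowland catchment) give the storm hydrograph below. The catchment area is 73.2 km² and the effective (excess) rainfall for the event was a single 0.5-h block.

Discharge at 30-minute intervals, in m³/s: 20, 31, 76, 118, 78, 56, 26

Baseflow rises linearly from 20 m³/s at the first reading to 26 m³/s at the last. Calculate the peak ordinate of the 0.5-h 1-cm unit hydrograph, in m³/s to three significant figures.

U_p ≈ 158 m³/s

Direct runoff: 0.00, 10.00, 54.00, 95.00, 54.00, 31.00, 0.00 m³/s; ΣQ_DR = 244.0 m³/s, peak = 95.00 m³/s.
Runoff depth d = ΣQ_DR·Δt / A = 244.0 × 1800 / (73.2 km²) = 6.000 mm.
The 1-cm UH is the DRH scaled by (10 mm)/d, so U_p = 95.00 × 10/6.000 = 158 m³/s.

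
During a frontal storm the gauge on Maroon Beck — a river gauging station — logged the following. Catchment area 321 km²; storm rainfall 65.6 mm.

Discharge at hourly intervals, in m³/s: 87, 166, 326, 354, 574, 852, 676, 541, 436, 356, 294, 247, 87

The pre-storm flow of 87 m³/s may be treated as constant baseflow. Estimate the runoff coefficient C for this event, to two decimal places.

ΣQ_DR = 3865 m³/s; V = ΣQ_DR·Δt = 1.391 × 10^7 m³.
Runoff depth d = V / A = 43.35 mm.
C = d / P = 43.35 / 65.6 = 0.66.

C ≈ 0.66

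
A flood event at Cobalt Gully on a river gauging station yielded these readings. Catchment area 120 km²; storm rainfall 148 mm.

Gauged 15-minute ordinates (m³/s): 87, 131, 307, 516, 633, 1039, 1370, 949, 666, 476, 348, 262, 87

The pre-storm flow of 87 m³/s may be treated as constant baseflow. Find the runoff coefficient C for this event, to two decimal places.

ΣQ_DR = 5740 m³/s; V = ΣQ_DR·Δt = 5.166 × 10^6 m³.
Runoff depth d = V / A = 43.05 mm.
C = d / P = 43.05 / 148 = 0.29.

C ≈ 0.29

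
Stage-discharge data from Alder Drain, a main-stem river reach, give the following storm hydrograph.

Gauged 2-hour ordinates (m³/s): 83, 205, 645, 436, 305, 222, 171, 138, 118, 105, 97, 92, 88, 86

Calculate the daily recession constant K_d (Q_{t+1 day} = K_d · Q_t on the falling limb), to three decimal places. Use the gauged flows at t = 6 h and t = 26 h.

K_d ≈ 0.143

Between t = 6 h and t = 26 h the flow falls from 436 to 86 m³/s over 10×2 h = 20 h.
Per-interval ratio K = (86/436)^(1/10) = 0.8502; K_d = K^(24/2) = 0.143.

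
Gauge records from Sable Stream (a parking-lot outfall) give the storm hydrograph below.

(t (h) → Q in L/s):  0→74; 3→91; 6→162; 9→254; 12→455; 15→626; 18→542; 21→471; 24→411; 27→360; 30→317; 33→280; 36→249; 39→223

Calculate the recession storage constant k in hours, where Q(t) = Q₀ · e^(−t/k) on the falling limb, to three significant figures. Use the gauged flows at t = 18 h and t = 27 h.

On the falling limb, Q drops from 542 to 360 L/s between t = 18 h and t = 27 h (Δt = 9 h).
k = −Δt / ln(Q₂/Q₁) = −9 / ln(360/542) = 22.0 h.

k ≈ 22.0 h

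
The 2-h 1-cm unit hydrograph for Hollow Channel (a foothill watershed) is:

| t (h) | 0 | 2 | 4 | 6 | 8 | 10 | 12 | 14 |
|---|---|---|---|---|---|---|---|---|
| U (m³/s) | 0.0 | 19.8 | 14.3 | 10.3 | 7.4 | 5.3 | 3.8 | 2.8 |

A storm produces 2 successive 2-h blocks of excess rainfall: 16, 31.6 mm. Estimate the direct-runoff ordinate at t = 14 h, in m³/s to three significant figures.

Q ≈ 16.5 m³/s

By discrete convolution, Q_j = Σ (P_i / 10 mm) · U_{j−i}.
At t = 14 h (j=7): Q = (16/10)·2.8 + (31.6/10)·3.8 = 16.5 m³/s.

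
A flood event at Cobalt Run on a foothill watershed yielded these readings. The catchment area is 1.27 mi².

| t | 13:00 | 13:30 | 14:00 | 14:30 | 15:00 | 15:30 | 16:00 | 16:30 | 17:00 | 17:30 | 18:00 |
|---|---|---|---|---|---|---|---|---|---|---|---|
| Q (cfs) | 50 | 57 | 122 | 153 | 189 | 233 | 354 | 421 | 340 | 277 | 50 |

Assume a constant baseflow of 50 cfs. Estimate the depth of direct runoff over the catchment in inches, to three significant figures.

Direct runoff: 0.0, 7.0, 72.0, 103.0, 139.0, 183.0, 304.0, 371.0, 290.0, 227.0, 0.0 cfs; ΣQ_DR = 1696 cfs.
V = ΣQ_DR · Δt = 1696 × 1800 s = 3.053 × 10^6 ft³.
Over A = 1.27 mi², depth = V / A = 1.03 in.

d ≈ 1.03 in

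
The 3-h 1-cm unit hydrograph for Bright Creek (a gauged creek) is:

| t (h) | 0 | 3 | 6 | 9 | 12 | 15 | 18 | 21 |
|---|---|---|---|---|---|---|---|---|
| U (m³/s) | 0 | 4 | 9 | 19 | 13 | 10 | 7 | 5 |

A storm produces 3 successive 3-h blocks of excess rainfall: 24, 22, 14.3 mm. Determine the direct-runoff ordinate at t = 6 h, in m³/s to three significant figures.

By discrete convolution, Q_j = Σ (P_i / 10 mm) · U_{j−i}.
At t = 6 h (j=2): Q = (24/10)·9 + (22/10)·4 + (14.3/10)·0 = 30.4 m³/s.

Q ≈ 30.4 m³/s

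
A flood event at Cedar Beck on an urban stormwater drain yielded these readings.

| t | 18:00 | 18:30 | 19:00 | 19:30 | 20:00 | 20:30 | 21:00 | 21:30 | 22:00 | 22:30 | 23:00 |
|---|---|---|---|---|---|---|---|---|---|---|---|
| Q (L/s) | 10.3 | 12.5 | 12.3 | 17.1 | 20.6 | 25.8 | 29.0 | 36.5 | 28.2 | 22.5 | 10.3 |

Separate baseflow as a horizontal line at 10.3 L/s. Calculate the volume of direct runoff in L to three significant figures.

V ≈ 2.01 × 10^5 L

Direct-runoff ordinates (Q − Q_b): 0.0, 2.2, 2.0, 6.8, 10.3, 15.5, 18.7, 26.2, 17.9, 12.2, 0.0 L/s.
ΣQ_DR = 111.8 L/s.
With Δt = 0.5 h = 1800 s, V = ΣQ_DR · Δt = 111.8 × 1800 = 2.01 × 10^5 L.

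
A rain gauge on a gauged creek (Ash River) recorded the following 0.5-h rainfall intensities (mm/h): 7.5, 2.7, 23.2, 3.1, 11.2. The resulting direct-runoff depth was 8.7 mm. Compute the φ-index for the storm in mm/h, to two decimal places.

Only the 2 blocks with intensity above φ contribute runoff: 23.2, 11.2 mm/h.
Σ(I−φ)·Δt = d  ⇒  (23.2+11.2 − 2φ)·0.5 = 8.7
φ = (34.40 − 8.7/0.5) / 2 = 8.50 mm/h.

φ ≈ 8.50 mm/h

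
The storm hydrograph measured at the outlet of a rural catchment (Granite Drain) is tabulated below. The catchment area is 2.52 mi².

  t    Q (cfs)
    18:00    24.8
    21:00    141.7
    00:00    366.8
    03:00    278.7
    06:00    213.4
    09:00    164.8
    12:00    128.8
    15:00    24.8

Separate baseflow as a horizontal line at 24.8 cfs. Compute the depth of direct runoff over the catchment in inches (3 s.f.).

Direct runoff: 0.0, 116.9, 342.0, 253.9, 188.6, 140.0, 104.0, 0.0 cfs; ΣQ_DR = 1145 cfs.
V = ΣQ_DR · Δt = 1145 × 10800 s = 1.237 × 10^7 ft³.
Over A = 2.52 mi², depth = V / A = 2.11 in.

d ≈ 2.11 in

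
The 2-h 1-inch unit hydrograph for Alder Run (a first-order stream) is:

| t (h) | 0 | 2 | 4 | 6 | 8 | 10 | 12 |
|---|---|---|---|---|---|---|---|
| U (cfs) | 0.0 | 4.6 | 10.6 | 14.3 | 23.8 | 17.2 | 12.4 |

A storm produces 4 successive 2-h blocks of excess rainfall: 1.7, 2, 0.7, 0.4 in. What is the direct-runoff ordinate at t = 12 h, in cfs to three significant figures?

By discrete convolution, Q_j = Σ (P_i / 1 in) · U_{j−i}.
At t = 12 h (j=6): Q = (1.7/1)·12.4 + (2/1)·17.2 + (0.7/1)·23.8 + (0.4/1)·14.3 = 77.9 cfs.

Q ≈ 77.9 cfs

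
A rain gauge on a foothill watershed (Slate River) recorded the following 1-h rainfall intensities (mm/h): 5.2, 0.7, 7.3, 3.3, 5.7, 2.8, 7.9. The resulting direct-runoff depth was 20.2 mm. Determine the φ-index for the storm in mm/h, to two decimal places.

Only the 6 blocks with intensity above φ contribute runoff: 5.2, 7.3, 3.3, 5.7, 2.8, 7.9 mm/h.
Σ(I−φ)·Δt = d  ⇒  (5.2+7.3+3.3+5.7+2.8+7.9 − 6φ)·1 = 20.2
φ = (32.20 − 20.2/1) / 6 = 2.00 mm/h.

φ ≈ 2.00 mm/h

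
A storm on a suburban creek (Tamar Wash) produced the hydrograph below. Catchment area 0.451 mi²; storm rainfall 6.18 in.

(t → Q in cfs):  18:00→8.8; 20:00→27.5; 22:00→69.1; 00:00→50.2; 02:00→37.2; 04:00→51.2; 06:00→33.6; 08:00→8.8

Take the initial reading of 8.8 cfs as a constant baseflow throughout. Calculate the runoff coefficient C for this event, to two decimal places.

ΣQ_DR = 216.0 cfs; V = ΣQ_DR·Δt = 1.555 × 10^6 ft³.
Runoff depth d = V / A = 1.484 in.
C = d / P = 1.484 / 6.18 = 0.24.

C ≈ 0.24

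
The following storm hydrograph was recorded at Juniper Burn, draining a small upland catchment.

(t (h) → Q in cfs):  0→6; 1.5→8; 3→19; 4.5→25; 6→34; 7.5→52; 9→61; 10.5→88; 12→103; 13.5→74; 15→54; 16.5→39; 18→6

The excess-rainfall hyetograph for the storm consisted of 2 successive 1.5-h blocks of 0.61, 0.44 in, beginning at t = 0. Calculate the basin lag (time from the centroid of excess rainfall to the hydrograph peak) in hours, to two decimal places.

t_L ≈ 10.62 h

Centroid of excess rainfall: t_c = Σ P_i·t̄_i / ΣP_i = 1.3786 h (block centres at 0.75, 2.25 h).
Hydrograph peak occurs at t = 12 h, so basin lag t_L = 12 − 1.3786 = 10.62 h.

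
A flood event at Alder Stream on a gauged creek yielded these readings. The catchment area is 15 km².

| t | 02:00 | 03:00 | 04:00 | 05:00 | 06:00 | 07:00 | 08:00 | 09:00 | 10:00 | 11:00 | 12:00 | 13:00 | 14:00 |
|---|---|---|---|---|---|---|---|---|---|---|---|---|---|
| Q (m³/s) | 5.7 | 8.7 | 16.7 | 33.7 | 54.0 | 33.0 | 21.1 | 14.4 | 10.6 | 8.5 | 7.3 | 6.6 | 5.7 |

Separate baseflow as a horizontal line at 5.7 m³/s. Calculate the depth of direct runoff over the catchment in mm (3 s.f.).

Direct runoff: 0.0, 3.0, 11.0, 28.0, 48.3, 27.3, 15.4, 8.7, 4.9, 2.8, 1.6, 0.9, 0.0 m³/s; ΣQ_DR = 151.9 m³/s.
V = ΣQ_DR · Δt = 151.9 × 3600 s = 5.468 × 10^5 m³.
Over A = 15 km², depth = V / A = 36.5 mm.

d ≈ 36.5 mm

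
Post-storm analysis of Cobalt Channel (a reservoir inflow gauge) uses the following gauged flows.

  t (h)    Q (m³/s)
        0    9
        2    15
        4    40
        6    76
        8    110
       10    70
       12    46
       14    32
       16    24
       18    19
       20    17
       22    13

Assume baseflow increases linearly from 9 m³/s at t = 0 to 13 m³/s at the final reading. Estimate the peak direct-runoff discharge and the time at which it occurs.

Subtracting baseflow gives direct-runoff ordinates: 0.00, 5.64, 30.27, 65.91, 99.55, 59.18, 34.82, 20.45, 12.09, 6.73, 4.36, 0.00 m³/s.
The maximum is 99.55 m³/s, occurring at the reading for t = 8 h.

Q_p = 99.55 m³/s at t = 8 h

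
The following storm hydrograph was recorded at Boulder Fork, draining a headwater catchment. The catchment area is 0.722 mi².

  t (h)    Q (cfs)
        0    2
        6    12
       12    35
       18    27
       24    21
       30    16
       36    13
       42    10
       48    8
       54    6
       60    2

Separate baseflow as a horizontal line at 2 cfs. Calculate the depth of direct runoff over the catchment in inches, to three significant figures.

Direct runoff: 0.0, 10.0, 33.0, 25.0, 19.0, 14.0, 11.0, 8.0, 6.0, 4.0, 0.0 cfs; ΣQ_DR = 130.0 cfs.
V = ΣQ_DR · Δt = 130.0 × 21600 s = 2.808 × 10^6 ft³.
Over A = 0.722 mi², depth = V / A = 1.67 in.

d ≈ 1.67 in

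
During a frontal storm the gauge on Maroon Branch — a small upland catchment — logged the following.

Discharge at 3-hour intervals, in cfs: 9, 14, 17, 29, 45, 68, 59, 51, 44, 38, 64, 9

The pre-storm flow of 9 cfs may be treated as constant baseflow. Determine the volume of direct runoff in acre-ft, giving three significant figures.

Direct-runoff ordinates (Q − Q_b): 0.0, 5.0, 8.0, 20.0, 36.0, 59.0, 50.0, 42.0, 35.0, 29.0, 55.0, 0.0 cfs.
ΣQ_DR = 339.0 cfs.
With Δt = 3 h = 10800 s, V = ΣQ_DR · Δt = 339.0 × 10800 = 3.66 × 10^6 ft³ = 84.0 acre-ft.

V ≈ 84.0 acre-ft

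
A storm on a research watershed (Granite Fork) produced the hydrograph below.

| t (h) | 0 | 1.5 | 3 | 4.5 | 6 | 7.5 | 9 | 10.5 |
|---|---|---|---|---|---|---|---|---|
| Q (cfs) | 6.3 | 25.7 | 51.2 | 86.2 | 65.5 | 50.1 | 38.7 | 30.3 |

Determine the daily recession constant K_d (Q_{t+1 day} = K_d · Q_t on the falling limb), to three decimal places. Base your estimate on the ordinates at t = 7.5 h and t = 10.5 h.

Between t = 7.5 h and t = 10.5 h the flow falls from 50.1 to 30.3 cfs over 2×1.5 h = 3 h.
Per-interval ratio K = (30.3/50.1)^(1/2) = 0.7777; K_d = K^(24/1.5) = 0.018.

K_d ≈ 0.018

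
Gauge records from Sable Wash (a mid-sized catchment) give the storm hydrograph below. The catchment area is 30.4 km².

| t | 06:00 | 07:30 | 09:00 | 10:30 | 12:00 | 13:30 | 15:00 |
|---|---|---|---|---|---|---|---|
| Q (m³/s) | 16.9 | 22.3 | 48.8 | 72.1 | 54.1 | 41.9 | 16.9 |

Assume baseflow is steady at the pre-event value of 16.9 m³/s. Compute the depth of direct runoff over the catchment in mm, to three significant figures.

Direct runoff: 0.0, 5.4, 31.9, 55.2, 37.2, 25.0, 0.0 m³/s; ΣQ_DR = 154.7 m³/s.
V = ΣQ_DR · Δt = 154.7 × 5400 s = 8.354 × 10^5 m³.
Over A = 30.4 km², depth = V / A = 27.5 mm.

d ≈ 27.5 mm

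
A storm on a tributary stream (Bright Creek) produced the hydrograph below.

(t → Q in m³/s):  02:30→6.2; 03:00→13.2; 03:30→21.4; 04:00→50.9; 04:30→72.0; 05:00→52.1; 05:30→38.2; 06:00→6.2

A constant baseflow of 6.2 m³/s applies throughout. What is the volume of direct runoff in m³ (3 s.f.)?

Direct-runoff ordinates (Q − Q_b): 0.0, 7.0, 15.2, 44.7, 65.8, 45.9, 32.0, 0.0 m³/s.
ΣQ_DR = 210.6 m³/s.
With Δt = 0.5 h = 1800 s, V = ΣQ_DR · Δt = 210.6 × 1800 = 3.79 × 10^5 m³.

V ≈ 3.79 × 10^5 m³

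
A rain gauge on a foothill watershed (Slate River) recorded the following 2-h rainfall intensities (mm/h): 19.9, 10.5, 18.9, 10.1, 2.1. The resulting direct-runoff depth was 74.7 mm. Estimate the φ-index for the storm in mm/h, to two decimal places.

φ ≈ 5.51 mm/h

Only the 4 blocks with intensity above φ contribute runoff: 19.9, 10.5, 18.9, 10.1 mm/h.
Σ(I−φ)·Δt = d  ⇒  (19.9+10.5+18.9+10.1 − 4φ)·2 = 74.7
φ = (59.40 − 74.7/2) / 4 = 5.51 mm/h.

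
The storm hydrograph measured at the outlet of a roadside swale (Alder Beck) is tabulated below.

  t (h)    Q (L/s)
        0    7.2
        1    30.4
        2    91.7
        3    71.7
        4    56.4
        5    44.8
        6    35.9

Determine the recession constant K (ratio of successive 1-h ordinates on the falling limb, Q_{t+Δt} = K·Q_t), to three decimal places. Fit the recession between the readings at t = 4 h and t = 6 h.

K ≈ 0.798

Using the recession-limb readings at t = 4 h and t = 6 h: Q falls from 56.4 to 35.9 L/s over 2 intervals.
K = (Q₂/Q₁)^(1/2) = (35.9/56.4)^(1/2) = 0.798.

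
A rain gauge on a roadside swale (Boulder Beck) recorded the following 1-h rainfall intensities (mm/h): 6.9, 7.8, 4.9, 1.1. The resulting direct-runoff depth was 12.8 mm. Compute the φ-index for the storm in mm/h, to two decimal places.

Only the 3 blocks with intensity above φ contribute runoff: 6.9, 7.8, 4.9 mm/h.
Σ(I−φ)·Δt = d  ⇒  (6.9+7.8+4.9 − 3φ)·1 = 12.8
φ = (19.60 − 12.8/1) / 3 = 2.27 mm/h.

φ ≈ 2.27 mm/h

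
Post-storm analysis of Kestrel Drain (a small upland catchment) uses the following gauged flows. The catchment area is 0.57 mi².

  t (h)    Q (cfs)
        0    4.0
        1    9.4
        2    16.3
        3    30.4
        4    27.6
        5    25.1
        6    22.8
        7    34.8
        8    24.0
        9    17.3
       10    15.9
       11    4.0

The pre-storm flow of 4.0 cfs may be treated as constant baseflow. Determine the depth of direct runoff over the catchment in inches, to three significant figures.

d ≈ 0.499 in

Direct runoff: 0.0, 5.4, 12.3, 26.4, 23.6, 21.1, 18.8, 30.8, 20.0, 13.3, 11.9, 0.0 cfs; ΣQ_DR = 183.6 cfs.
V = ΣQ_DR · Δt = 183.6 × 3600 s = 6.610 × 10^5 ft³.
Over A = 0.57 mi², depth = V / A = 0.499 in.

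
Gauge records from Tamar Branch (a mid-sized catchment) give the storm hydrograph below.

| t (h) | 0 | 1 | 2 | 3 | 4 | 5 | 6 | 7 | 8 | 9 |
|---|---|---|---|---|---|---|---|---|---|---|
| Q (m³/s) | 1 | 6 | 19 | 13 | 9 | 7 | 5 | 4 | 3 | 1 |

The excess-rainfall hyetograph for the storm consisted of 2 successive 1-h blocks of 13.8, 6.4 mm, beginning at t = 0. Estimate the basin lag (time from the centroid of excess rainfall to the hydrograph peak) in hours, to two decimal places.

Centroid of excess rainfall: t_c = Σ P_i·t̄_i / ΣP_i = 0.8168 h (block centres at 0.5, 1.5 h).
Hydrograph peak occurs at t = 2 h, so basin lag t_L = 2 − 0.8168 = 1.18 h.

t_L ≈ 1.18 h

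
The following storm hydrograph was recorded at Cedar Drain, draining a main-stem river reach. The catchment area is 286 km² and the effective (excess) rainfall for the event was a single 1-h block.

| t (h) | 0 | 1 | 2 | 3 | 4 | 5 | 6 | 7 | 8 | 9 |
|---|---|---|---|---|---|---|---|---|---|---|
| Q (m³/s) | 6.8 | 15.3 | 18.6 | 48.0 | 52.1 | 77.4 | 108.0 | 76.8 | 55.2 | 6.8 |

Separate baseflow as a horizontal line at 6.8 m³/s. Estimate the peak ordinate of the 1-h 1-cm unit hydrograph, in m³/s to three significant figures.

Direct runoff: 0.0, 8.5, 11.8, 41.2, 45.3, 70.6, 101.2, 70.0, 48.4, 0.0 m³/s; ΣQ_DR = 397.0 m³/s, peak = 101.2 m³/s.
Runoff depth d = ΣQ_DR·Δt / A = 397.0 × 3600 / (286 km²) = 4.997 mm.
The 1-cm UH is the DRH scaled by (10 mm)/d, so U_p = 101.2 × 10/4.997 = 203 m³/s.

U_p ≈ 203 m³/s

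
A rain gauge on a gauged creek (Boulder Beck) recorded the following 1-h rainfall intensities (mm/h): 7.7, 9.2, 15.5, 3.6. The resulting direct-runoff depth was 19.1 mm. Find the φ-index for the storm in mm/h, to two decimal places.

Only the 3 blocks with intensity above φ contribute runoff: 7.7, 9.2, 15.5 mm/h.
Σ(I−φ)·Δt = d  ⇒  (7.7+9.2+15.5 − 3φ)·1 = 19.1
φ = (32.40 − 19.1/1) / 3 = 4.43 mm/h.

φ ≈ 4.43 mm/h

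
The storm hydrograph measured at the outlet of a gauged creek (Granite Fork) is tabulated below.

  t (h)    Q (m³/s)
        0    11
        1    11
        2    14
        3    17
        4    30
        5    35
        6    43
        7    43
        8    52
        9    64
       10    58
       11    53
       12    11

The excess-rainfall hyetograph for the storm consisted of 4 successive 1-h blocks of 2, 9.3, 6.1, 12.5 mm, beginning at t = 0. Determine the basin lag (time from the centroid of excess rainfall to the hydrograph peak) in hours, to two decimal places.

Centroid of excess rainfall: t_c = Σ P_i·t̄_i / ΣP_i = 2.4732 h (block centres at 0.5, 1.5, 2.5, 3.5 h).
Hydrograph peak occurs at t = 9 h, so basin lag t_L = 9 − 2.4732 = 6.53 h.

t_L ≈ 6.53 h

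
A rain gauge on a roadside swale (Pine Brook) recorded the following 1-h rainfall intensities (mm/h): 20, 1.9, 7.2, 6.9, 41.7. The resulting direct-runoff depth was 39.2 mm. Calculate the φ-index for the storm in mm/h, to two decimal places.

Only the 2 blocks with intensity above φ contribute runoff: 20, 41.7 mm/h.
Σ(I−φ)·Δt = d  ⇒  (20+41.7 − 2φ)·1 = 39.2
φ = (61.70 − 39.2/1) / 2 = 11.25 mm/h.

φ ≈ 11.25 mm/h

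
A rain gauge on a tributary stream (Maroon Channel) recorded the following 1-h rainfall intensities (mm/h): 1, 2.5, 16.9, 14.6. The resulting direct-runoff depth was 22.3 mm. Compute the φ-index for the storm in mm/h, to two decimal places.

Only the 2 blocks with intensity above φ contribute runoff: 16.9, 14.6 mm/h.
Σ(I−φ)·Δt = d  ⇒  (16.9+14.6 − 2φ)·1 = 22.3
φ = (31.50 − 22.3/1) / 2 = 4.60 mm/h.

φ ≈ 4.60 mm/h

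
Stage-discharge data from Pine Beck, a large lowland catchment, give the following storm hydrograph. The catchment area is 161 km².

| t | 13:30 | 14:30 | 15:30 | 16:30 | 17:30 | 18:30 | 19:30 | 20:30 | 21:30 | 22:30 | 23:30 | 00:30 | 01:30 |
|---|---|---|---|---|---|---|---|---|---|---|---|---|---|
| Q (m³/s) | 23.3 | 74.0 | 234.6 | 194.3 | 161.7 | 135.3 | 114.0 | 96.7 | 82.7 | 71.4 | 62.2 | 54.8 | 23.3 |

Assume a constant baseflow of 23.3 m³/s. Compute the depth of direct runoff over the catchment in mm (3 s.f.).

Direct runoff: 0.0, 50.7, 211.3, 171.0, 138.4, 112.0, 90.7, 73.4, 59.4, 48.1, 38.9, 31.5, 0.0 m³/s; ΣQ_DR = 1025 m³/s.
V = ΣQ_DR · Δt = 1025 × 3600 s = 3.691 × 10^6 m³.
Over A = 161 km², depth = V / A = 22.9 mm.

d ≈ 22.9 mm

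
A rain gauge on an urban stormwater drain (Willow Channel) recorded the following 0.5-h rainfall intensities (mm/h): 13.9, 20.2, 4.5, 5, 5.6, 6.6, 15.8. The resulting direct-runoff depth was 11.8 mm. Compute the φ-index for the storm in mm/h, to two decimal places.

Only the 3 blocks with intensity above φ contribute runoff: 13.9, 20.2, 15.8 mm/h.
Σ(I−φ)·Δt = d  ⇒  (13.9+20.2+15.8 − 3φ)·0.5 = 11.8
φ = (49.90 − 11.8/0.5) / 3 = 8.77 mm/h.

φ ≈ 8.77 mm/h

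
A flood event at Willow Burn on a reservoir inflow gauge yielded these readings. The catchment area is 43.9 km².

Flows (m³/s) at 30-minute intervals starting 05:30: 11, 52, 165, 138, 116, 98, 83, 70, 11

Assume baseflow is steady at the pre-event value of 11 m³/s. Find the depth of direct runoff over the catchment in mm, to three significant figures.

Direct runoff: 0.0, 41.0, 154.0, 127.0, 105.0, 87.0, 72.0, 59.0, 0.0 m³/s; ΣQ_DR = 645.0 m³/s.
V = ΣQ_DR · Δt = 645.0 × 1800 s = 1.161 × 10^6 m³.
Over A = 43.9 km², depth = V / A = 26.4 mm.

d ≈ 26.4 mm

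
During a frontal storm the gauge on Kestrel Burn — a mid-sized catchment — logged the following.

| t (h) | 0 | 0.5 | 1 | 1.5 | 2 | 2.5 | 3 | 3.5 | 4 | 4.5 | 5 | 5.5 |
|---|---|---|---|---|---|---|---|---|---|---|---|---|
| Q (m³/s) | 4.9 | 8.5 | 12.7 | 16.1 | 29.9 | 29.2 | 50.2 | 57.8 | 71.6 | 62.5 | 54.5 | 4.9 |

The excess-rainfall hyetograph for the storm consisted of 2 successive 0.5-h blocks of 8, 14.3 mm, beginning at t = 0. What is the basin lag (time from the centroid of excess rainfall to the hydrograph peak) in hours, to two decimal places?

Centroid of excess rainfall: t_c = Σ P_i·t̄_i / ΣP_i = 0.5706 h (block centres at 0.25, 0.75 h).
Hydrograph peak occurs at t = 4 h, so basin lag t_L = 4 − 0.5706 = 3.43 h.

t_L ≈ 3.43 h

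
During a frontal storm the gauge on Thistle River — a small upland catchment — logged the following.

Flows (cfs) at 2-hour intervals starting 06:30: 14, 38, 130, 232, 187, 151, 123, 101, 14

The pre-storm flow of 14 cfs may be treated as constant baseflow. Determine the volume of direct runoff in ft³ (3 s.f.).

Direct-runoff ordinates (Q − Q_b): 0.0, 24.0, 116.0, 218.0, 173.0, 137.0, 109.0, 87.0, 0.0 cfs.
ΣQ_DR = 864.0 cfs.
With Δt = 2 h = 7200 s, V = ΣQ_DR · Δt = 864.0 × 7200 = 6.22 × 10^6 ft³.

V ≈ 6.22 × 10^6 ft³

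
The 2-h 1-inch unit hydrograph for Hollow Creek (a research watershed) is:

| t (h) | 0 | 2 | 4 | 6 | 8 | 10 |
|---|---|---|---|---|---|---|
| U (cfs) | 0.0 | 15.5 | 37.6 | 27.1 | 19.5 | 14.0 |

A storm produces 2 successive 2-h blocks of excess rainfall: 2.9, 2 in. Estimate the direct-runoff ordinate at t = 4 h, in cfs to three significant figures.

By discrete convolution, Q_j = Σ (P_i / 1 in) · U_{j−i}.
At t = 4 h (j=2): Q = (2.9/1)·37.6 + (2/1)·15.5 = 140 cfs.

Q ≈ 140 cfs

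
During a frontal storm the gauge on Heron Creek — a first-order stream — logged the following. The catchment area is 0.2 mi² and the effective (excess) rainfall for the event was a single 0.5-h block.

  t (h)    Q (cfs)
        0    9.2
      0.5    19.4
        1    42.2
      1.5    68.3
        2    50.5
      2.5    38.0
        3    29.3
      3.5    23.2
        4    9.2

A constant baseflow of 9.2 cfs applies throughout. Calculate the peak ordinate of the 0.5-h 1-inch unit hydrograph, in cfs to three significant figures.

Direct runoff: 0.0, 10.2, 33.0, 59.1, 41.3, 28.8, 20.1, 14.0, 0.0 cfs; ΣQ_DR = 206.5 cfs, peak = 59.1 cfs.
Runoff depth d = ΣQ_DR·Δt / A = 206.5 × 1800 / (0.2 mi²) = 0.8000 in.
The 1-inch UH is the DRH scaled by (1 in)/d, so U_p = 59.1 × 1/0.8000 = 73.9 cfs.

U_p ≈ 73.9 cfs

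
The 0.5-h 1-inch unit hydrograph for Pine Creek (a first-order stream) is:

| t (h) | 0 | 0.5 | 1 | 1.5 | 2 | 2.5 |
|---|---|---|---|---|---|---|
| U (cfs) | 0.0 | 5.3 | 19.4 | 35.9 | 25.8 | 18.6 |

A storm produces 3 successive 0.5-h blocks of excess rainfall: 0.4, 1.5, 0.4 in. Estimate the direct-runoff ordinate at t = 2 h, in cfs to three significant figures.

Q ≈ 71.9 cfs

By discrete convolution, Q_j = Σ (P_i / 1 in) · U_{j−i}.
At t = 2 h (j=4): Q = (0.4/1)·25.8 + (1.5/1)·35.9 + (0.4/1)·19.4 = 71.9 cfs.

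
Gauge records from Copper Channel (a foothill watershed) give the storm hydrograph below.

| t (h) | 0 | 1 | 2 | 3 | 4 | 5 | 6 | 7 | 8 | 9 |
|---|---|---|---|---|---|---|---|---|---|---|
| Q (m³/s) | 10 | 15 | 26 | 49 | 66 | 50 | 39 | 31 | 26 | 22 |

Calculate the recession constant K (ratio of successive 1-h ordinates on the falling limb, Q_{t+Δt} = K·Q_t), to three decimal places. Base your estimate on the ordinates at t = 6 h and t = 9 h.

K ≈ 0.826

Using the recession-limb readings at t = 6 h and t = 9 h: Q falls from 39 to 22 m³/s over 3 intervals.
K = (Q₂/Q₁)^(1/3) = (22/39)^(1/3) = 0.826.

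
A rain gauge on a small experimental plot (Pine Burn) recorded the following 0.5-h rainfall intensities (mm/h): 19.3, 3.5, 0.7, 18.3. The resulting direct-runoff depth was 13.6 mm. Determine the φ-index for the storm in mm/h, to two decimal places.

φ ≈ 5.20 mm/h

Only the 2 blocks with intensity above φ contribute runoff: 19.3, 18.3 mm/h.
Σ(I−φ)·Δt = d  ⇒  (19.3+18.3 − 2φ)·0.5 = 13.6
φ = (37.60 − 13.6/0.5) / 2 = 5.20 mm/h.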